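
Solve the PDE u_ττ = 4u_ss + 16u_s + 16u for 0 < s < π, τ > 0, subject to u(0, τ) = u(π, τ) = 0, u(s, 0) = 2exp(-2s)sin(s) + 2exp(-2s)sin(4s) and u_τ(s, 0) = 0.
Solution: Substitute u = exp(-2s)w.
Then u_s = exp(-2s)(w_s - 2w), u_ss = exp(-2s)(w_ss - 4w_s + 4w), u_ττ = exp(-2s)w_ττ; substituting and dividing by exp(-2s), the lower-order terms cancel: w_ττ = 4w_ss (standard wave equation).
Data for w: w(s,0) = exp(2s)u(s,0) = 2sin(s) + 2sin(4s); w_τ(s,0) = exp(2s)u_τ(s,0) = 0. The boundary conditions carry over: w(0,τ) = w(π,τ) = 0.
Separating variables: w = Σ [A_n cos(ω_n τ) + B_n sin(ω_n τ)] sin(ns), ω_n = 2n. From ICs: A_1=2, A_4=2.
So w(s,τ) = 2sin(s)cos(2τ) + 2sin(4s)cos(8τ), and u(s,τ) = exp(-2s)w(s,τ).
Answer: u(s, τ) = 2exp(-2s)sin(s)cos(2τ) + 2exp(-2s)sin(4s)cos(8τ)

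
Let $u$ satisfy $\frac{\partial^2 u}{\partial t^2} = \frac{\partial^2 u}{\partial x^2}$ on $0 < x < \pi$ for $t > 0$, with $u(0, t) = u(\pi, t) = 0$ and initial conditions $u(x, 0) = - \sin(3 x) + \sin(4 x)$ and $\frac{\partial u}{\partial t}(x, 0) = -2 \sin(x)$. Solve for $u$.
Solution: Using separation of variables $u = X(x)T(t)$:
Eigenfunctions: $\sin(nx)$, $n = 1, 2, 3, \ldots$
General solution: $u(x, t) = \sum [A_n \cos(n t) + B_n \sin(n t)] \sin(nx)$
From $u(x,0) = - \sin(3 x) + \sin(4 x)$: $A_3=-1, A_4=1$. From $u_t(x,0) = -2 \sin(x)$, using $u_t(x,0) = \sum \omega_n B_n \sin(nx)$ with $\omega_n = n$: $B_1 = (-2)/1 = -2$.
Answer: $u(x, t) = -2 \sin(t) \sin(x) -  \sin(3 x) \cos(3 t) + \sin(4 x) \cos(4 t)$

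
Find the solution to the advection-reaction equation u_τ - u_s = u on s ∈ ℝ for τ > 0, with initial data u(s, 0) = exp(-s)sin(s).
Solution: Substitute u = exp(-s)w, i.e. w = exp(s)u.
By the product rule, u_s = exp(-s)(w_s - w), u_τ = exp(-s)w_τ.
Substituting into the PDE and dividing by exp(-s): w_τ - (w_s - w) = w.
The lower-order terms cancel, leaving the standard advection equation w_τ - w_s = 0.
Initial data for w: w(s,0) = exp(s)u(s,0) = sin(s).
Solve for w:
  By method of characteristics (waves move left with speed 1):
  Along characteristics s + τ = const, w is constant, so w(s,τ) = f(s + τ) with f = w(·, 0).
Hence w(s,τ) = sin(s + τ).
Transform back: u(s,τ) = exp(-s)w(s,τ).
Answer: u(s, τ) = exp(-s)sin(s + τ)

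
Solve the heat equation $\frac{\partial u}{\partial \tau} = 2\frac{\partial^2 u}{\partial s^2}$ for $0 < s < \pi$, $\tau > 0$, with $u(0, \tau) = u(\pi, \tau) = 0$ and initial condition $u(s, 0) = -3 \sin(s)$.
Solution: Separating variables: $u = \sum c_n e^{-2n^2\tau} \sin(ns)$. From $u(s,0) = -3 \sin(s)$: $c_1=-3$.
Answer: $u(s, \tau) = -3 e^{-2 \tau} \sin(s)$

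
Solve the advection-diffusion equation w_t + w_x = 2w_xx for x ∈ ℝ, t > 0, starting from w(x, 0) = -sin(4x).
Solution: Change to a moving frame: let η = x - t, σ = t and write w(x,t) = u(η,σ).
By the chain rule w_t = u_σ - u_η, w_x = u_η, w_xx = u_ηη.
Then w_t + w_x = u_σ: the advection term cancels and the PDE becomes the heat equation u_σ = 2u_ηη on η ∈ ℝ.
Initial data: u(η,0) = w(η,0) = -sin(4η).
On η ∈ ℝ each mode satisfies (sin(nη))″ = -n² sin(nη), so exp(-2n²σ) sin(nη) solves the heat equation; by superposition u(η,σ) = Σ c_n exp(-2n²σ) sin(nη).
Reading off the coefficients: c_4=-1, so u(η,σ) = -exp(-32σ)sin(4η).
Substituting back η = x - t, σ = t: w(x,t) = u(x - t, t).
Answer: w(x, t) = exp(-32t)sin(4t - 4x)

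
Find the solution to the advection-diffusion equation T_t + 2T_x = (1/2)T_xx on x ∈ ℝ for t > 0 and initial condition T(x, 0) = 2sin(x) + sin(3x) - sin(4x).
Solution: Moving frame: η = x - 2t, σ = t, T = u(η,σ), so T_t = u_σ - 2u_η and T_xx = u_ηη.
Hence T_t + 2T_x = u_σ and the PDE becomes the heat equation u_σ = (1/2)u_ηη on η ∈ ℝ.
Initial data: u(η,0) = T(η,0) = 2sin(η) + sin(3η) - sin(4η). Each mode sin(nη) decays as exp(-n²σ/2) on ℝ, so u(η,σ) = Σ c_n exp(-n²σ/2) sin(nη) with c_1=2, c_3=1, c_4=-1: u(η,σ) = -exp(-8σ)sin(4η) + 2exp(-σ/2)sin(η) + exp(-9σ/2)sin(3η).
Substituting back: T(x,t) = u(x - 2t, t).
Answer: T(x, t) = exp(-8t)sin(8t - 4x) - 2exp(-t/2)sin(2t - x) - exp(-9t/2)sin(6t - 3x)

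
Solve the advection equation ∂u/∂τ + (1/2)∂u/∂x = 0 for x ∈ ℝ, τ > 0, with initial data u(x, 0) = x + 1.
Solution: By method of characteristics (waves move right with speed 1/2):
Along characteristics x - (1/2)τ = const, u is constant, so u(x,τ) = f(x - (1/2)τ) with f = u(·, 0).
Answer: u(x, τ) = x - (1/2)τ + 1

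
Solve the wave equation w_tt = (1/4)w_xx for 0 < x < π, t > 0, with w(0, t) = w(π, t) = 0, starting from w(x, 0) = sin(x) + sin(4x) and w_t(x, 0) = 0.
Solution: Using separation of variables w = X(x)T(t):
Eigenfunctions: sin(nx), n = 1, 2, 3, ...
General solution: w(x, t) = Σ [A_n cos(n t/2) + B_n sin(n t/2)] sin(nx)
From w(x,0) = sin(x) + sin(4x): A_1=1, A_4=1. From w_t(x,0) = 0: all B_n = 0.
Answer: w(x, t) = sin(x)cos(t/2) + sin(4x)cos(2t)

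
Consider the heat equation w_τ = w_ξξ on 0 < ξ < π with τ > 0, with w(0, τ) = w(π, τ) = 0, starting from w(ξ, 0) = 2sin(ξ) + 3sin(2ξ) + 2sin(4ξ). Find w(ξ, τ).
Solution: Using separation of variables w = X(ξ)T(τ):
Eigenfunctions: sin(nξ), n = 1, 2, 3, ...
General solution: w(ξ, τ) = Σ c_n sin(nξ) exp(-n² τ)
Matching w(ξ,0) = 2sin(ξ) + 3sin(2ξ) + 2sin(4ξ) term by term: c_1=2, c_2=3, c_4=2.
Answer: w(ξ, τ) = 2exp(-τ)sin(ξ) + 3exp(-4τ)sin(2ξ) + 2exp(-16τ)sin(4ξ)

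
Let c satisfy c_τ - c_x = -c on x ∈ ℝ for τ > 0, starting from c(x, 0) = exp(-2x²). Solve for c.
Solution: Substitute c = exp(-τ)u.
Then c_τ = exp(-τ)(u_τ - u), c_x = exp(-τ)u_x; substituting and dividing by exp(-τ), the lower-order terms cancel: u_τ - u_x = 0 (standard advection equation).
Data for u: u(x,0) = c(x,0) = exp(-2x²).
By characteristics (dx/dτ = -1), u(x,τ) = f(x + τ) with f = u(·, 0).
So u(x,τ) = exp(-2(x + τ)²), and c(x,τ) = exp(-τ)u(x,τ).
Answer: c(x, τ) = exp(-τ)exp(-2(x + τ)²)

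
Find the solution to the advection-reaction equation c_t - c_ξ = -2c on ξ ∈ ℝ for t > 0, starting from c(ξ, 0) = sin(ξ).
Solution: Substitute c = exp(-2t)u, i.e. u = exp(2t)c.
By the product rule, c_t = exp(-2t)(u_t - 2u), c_ξ = exp(-2t)u_ξ.
Substituting into the PDE and dividing by exp(-2t): u_t - 2u - u_ξ = -2u.
The lower-order terms cancel, leaving the standard advection equation u_t - u_ξ = 0.
Initial data for u: u(ξ,0) = c(ξ,0) = sin(ξ).
Solve for u:
  By method of characteristics (waves move left with speed 1):
  Along characteristics ξ + t = const, u is constant, so u(ξ,t) = f(ξ + t) with f = u(·, 0).
Hence u(ξ,t) = sin(t + ξ).
Transform back: c(ξ,t) = exp(-2t)u(ξ,t).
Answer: c(ξ, t) = exp(-2t)sin(t + ξ)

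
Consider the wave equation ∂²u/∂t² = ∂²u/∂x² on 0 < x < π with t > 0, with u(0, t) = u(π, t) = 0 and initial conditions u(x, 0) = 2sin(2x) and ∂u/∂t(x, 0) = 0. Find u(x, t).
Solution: Separating variables: u = Σ [A_n cos(ω_n t) + B_n sin(ω_n t)] sin(nx), ω_n = n. From ICs: A_2=2.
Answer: u(x, t) = 2sin(2x)cos(2t)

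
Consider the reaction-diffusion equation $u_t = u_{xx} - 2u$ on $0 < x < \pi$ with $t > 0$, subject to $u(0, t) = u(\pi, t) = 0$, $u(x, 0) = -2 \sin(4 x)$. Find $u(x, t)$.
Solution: Substitute $u = e^{-2t}w$.
Then $u_t = e^{-2t}(w_t - 2w)$, $u_{xx} = e^{-2t}w_{xx}$; substituting and dividing by $e^{-2t}$, the lower-order terms cancel: $w_t = w_{xx}$ (standard heat equation).
Data for $w$: $w(x,0) = u(x,0) = -2 \sin(4 x)$. The boundary conditions carry over: $w(0,t) = w(\pi,t) = 0$.
Separating variables: $w = \sum c_n e^{-n^2t} \sin(nx)$. From $w(x,0) = -2 \sin(4 x)$: $c_4=-2$.
So $w(x,t) = -2 e^{-16 t} \sin(4 x)$, and $u(x,t) = e^{-2t}w(x,t)$.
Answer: $u(x, t) = -2 e^{-18 t} \sin(4 x)$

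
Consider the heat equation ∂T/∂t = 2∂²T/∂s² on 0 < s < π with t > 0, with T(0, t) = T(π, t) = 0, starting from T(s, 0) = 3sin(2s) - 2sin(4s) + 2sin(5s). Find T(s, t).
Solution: Using separation of variables T = X(s)G(t):
Eigenfunctions: sin(ns), n = 1, 2, 3, ...
General solution: T(s, t) = Σ c_n sin(ns) exp(-2n² t)
Matching T(s,0) = 3sin(2s) - 2sin(4s) + 2sin(5s) term by term: c_2=3, c_4=-2, c_5=2.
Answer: T(s, t) = 3exp(-8t)sin(2s) - 2exp(-32t)sin(4s) + 2exp(-50t)sin(5s)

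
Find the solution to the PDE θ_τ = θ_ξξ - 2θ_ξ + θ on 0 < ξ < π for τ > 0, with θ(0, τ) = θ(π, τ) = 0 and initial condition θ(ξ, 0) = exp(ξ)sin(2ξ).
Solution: Substitute θ = exp(ξ)u, i.e. u = exp(-ξ)θ.
By the product rule, θ_ξ = exp(ξ)(u_ξ + u), θ_ξξ = exp(ξ)(u_ξξ + 2u_ξ + u), θ_τ = exp(ξ)u_τ.
Substituting into the PDE and dividing by exp(ξ): u_τ = (u_ξξ + 2u_ξ + u) - 2(u_ξ + u) + u.
The lower-order terms cancel, leaving the standard heat equation u_τ = u_ξξ.
Initial data for u: u(ξ,0) = exp(-ξ)θ(ξ,0) = sin(2ξ). The boundary conditions carry over: u(0,τ) = u(π,τ) = 0.
Solve for u:
  Using separation of variables u = X(ξ)G(τ):
  Eigenfunctions: sin(nξ), n = 1, 2, 3, ...
  General solution: u(ξ, τ) = Σ c_n sin(nξ) exp(-n² τ)
  Matching u(ξ,0) = sin(2ξ) term by term: c_2=1.
Hence u(ξ,τ) = exp(-4τ)sin(2ξ).
Transform back: θ(ξ,τ) = exp(ξ)u(ξ,τ).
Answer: θ(ξ, τ) = exp(ξ)exp(-4τ)sin(2ξ)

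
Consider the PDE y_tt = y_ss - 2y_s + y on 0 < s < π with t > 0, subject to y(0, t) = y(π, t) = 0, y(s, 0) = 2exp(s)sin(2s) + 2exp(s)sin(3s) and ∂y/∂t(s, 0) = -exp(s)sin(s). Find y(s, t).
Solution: Substitute y = exp(s)u, i.e. u = exp(-s)y.
By the product rule, y_s = exp(s)(u_s + u), y_ss = exp(s)(u_ss + 2u_s + u), y_tt = exp(s)u_tt.
Substituting into the PDE and dividing by exp(s): u_tt = (u_ss + 2u_s + u) - 2(u_s + u) + u.
The lower-order terms cancel, leaving the standard wave equation u_tt = u_ss.
Initial data for u: u(s,0) = exp(-s)y(s,0) = 2sin(2s) + 2sin(3s); u_t(s,0) = exp(-s)y_t(s,0) = -sin(s). The boundary conditions carry over: u(0,t) = u(π,t) = 0.
Solve for u:
  Using separation of variables u = X(s)T(t):
  Eigenfunctions: sin(ns), n = 1, 2, 3, ...
  General solution: u(s, t) = Σ [A_n cos(n t) + B_n sin(n t)] sin(ns)
  From u(s,0) = 2sin(2s) + 2sin(3s): A_2=2, A_3=2. From u_t(s,0) = -sin(s), using u_t(s,0) = Σ ω_n B_n sin(ns) with ω_n = n: B_1 = (-1)/1 = -1.
Hence u(s,t) = -sin(s)sin(t) + 2sin(2s)cos(2t) + 2sin(3s)cos(3t).
Transform back: y(s,t) = exp(s)u(s,t).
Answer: y(s, t) = -exp(s)sin(s)sin(t) + 2exp(s)sin(2s)cos(2t) + 2exp(s)sin(3s)cos(3t)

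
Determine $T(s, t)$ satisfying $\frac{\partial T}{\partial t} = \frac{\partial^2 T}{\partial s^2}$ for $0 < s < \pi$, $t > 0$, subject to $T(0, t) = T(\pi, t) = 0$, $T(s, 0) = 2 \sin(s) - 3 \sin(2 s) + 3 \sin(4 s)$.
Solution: Separating variables: $T = \sum c_n e^{-n^2t} \sin(ns)$. From $T(s,0) = 2 \sin(s) - 3 \sin(2 s) + 3 \sin(4 s)$: $c_1=2, c_2=-3, c_4=3$.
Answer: $T(s, t) = 2 e^{-t} \sin(s) - 3 e^{-4 t} \sin(2 s) + 3 e^{-16 t} \sin(4 s)$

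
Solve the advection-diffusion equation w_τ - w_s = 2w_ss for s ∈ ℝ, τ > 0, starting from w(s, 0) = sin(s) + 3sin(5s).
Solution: Moving frame: η = s + τ, σ = τ, w = u(η,σ), so w_τ = u_σ + u_η and w_ss = u_ηη.
Hence w_τ - w_s = u_σ and the PDE becomes the heat equation u_σ = 2u_ηη on η ∈ ℝ.
Initial data: u(η,0) = w(η,0) = sin(η) + 3sin(5η). Each mode sin(nη) decays as exp(-2n²σ) on ℝ, so u(η,σ) = Σ c_n exp(-2n²σ) sin(nη) with c_1=1, c_5=3: u(η,σ) = exp(-2σ)sin(η) + 3exp(-50σ)sin(5η).
Substituting back: w(s,τ) = u(s + τ, τ).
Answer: w(s, τ) = exp(-2τ)sin(s + τ) + 3exp(-50τ)sin(5s + 5τ)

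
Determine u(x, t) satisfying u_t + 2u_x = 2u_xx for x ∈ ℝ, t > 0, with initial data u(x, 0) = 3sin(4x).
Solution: Change to a moving frame: let η = x - 2t, σ = t and write u(x,t) = w(η,σ).
By the chain rule u_t = w_σ - 2w_η, u_x = w_η, u_xx = w_ηη.
Then u_t + 2u_x = w_σ: the advection term cancels and the PDE becomes the heat equation w_σ = 2w_ηη on η ∈ ℝ.
Initial data: w(η,0) = u(η,0) = 3sin(4η).
On η ∈ ℝ each mode satisfies (sin(nη))″ = -n² sin(nη), so exp(-2n²σ) sin(nη) solves the heat equation; by superposition w(η,σ) = Σ c_n exp(-2n²σ) sin(nη).
Reading off the coefficients: c_4=3, so w(η,σ) = 3exp(-32σ)sin(4η).
Substituting back η = x - 2t, σ = t: u(x,t) = w(x - 2t, t).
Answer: u(x, t) = -3exp(-32t)sin(8t - 4x)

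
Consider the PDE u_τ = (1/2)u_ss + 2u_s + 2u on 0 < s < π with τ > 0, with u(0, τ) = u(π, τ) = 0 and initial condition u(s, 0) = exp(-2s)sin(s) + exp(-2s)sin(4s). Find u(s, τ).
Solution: Substitute u = exp(-2s)w, i.e. w = exp(2s)u.
By the product rule, u_s = exp(-2s)(w_s - 2w), u_ss = exp(-2s)(w_ss - 4w_s + 4w), u_τ = exp(-2s)w_τ.
Substituting into the PDE and dividing by exp(-2s): w_τ = (1/2)(w_ss - 4w_s + 4w) + 2(w_s - 2w) + 2w.
The lower-order terms cancel, leaving the standard heat equation w_τ = (1/2)w_ss.
Initial data for w: w(s,0) = exp(2s)u(s,0) = sin(s) + sin(4s). The boundary conditions carry over: w(0,τ) = w(π,τ) = 0.
Solve for w:
  Using separation of variables w = X(s)T(τ):
  Eigenfunctions: sin(ns), n = 1, 2, 3, ...
  General solution: w(s, τ) = Σ c_n sin(ns) exp(-n² τ/2)
  Matching w(s,0) = sin(s) + sin(4s) term by term: c_1=1, c_4=1.
Hence w(s,τ) = exp(-8τ)sin(4s) + exp(-τ/2)sin(s).
Transform back: u(s,τ) = exp(-2s)w(s,τ).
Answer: u(s, τ) = exp(-2s)exp(-8τ)sin(4s) + exp(-2s)exp(-τ/2)sin(s)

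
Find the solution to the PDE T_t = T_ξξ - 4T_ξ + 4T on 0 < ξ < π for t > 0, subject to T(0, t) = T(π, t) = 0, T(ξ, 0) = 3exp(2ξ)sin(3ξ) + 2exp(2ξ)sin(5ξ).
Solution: Substitute T = exp(2ξ)u.
Then T_ξ = exp(2ξ)(u_ξ + 2u), T_ξξ = exp(2ξ)(u_ξξ + 4u_ξ + 4u), T_t = exp(2ξ)u_t; substituting and dividing by exp(2ξ), the lower-order terms cancel: u_t = u_ξξ (standard heat equation).
Data for u: u(ξ,0) = exp(-2ξ)T(ξ,0) = 3sin(3ξ) + 2sin(5ξ). The boundary conditions carry over: u(0,t) = u(π,t) = 0.
Separating variables: u = Σ c_n exp(-n²t) sin(nξ). From u(ξ,0) = 3sin(3ξ) + 2sin(5ξ): c_3=3, c_5=2.
So u(ξ,t) = 3exp(-9t)sin(3ξ) + 2exp(-25t)sin(5ξ), and T(ξ,t) = exp(2ξ)u(ξ,t).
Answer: T(ξ, t) = 3exp(-9t)exp(2ξ)sin(3ξ) + 2exp(-25t)exp(2ξ)sin(5ξ)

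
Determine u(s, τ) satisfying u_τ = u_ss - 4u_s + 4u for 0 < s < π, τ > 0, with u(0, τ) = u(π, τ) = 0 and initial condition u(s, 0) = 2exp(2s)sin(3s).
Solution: Substitute u = exp(2s)w.
Then u_s = exp(2s)(w_s + 2w), u_ss = exp(2s)(w_ss + 4w_s + 4w), u_τ = exp(2s)w_τ; substituting and dividing by exp(2s), the lower-order terms cancel: w_τ = w_ss (standard heat equation).
Data for w: w(s,0) = exp(-2s)u(s,0) = 2sin(3s). The boundary conditions carry over: w(0,τ) = w(π,τ) = 0.
Separating variables: w = Σ c_n exp(-n²τ) sin(ns). From w(s,0) = 2sin(3s): c_3=2.
So w(s,τ) = 2exp(-9τ)sin(3s), and u(s,τ) = exp(2s)w(s,τ).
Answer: u(s, τ) = 2exp(2s)exp(-9τ)sin(3s)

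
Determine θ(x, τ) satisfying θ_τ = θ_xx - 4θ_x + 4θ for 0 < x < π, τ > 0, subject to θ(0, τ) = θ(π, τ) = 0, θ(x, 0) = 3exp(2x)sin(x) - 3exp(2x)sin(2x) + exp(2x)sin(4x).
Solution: Substitute θ = exp(2x)u.
Then θ_x = exp(2x)(u_x + 2u), θ_xx = exp(2x)(u_xx + 4u_x + 4u), θ_τ = exp(2x)u_τ; substituting and dividing by exp(2x), the lower-order terms cancel: u_τ = u_xx (standard heat equation).
Data for u: u(x,0) = exp(-2x)θ(x,0) = 3sin(x) - 3sin(2x) + sin(4x). The boundary conditions carry over: u(0,τ) = u(π,τ) = 0.
Separating variables: u = Σ c_n exp(-n²τ) sin(nx). From u(x,0) = 3sin(x) - 3sin(2x) + sin(4x): c_1=3, c_2=-3, c_4=1.
So u(x,τ) = 3exp(-τ)sin(x) - 3exp(-4τ)sin(2x) + exp(-16τ)sin(4x), and θ(x,τ) = exp(2x)u(x,τ).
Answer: θ(x, τ) = 3exp(2x)exp(-τ)sin(x) - 3exp(2x)exp(-4τ)sin(2x) + exp(2x)exp(-16τ)sin(4x)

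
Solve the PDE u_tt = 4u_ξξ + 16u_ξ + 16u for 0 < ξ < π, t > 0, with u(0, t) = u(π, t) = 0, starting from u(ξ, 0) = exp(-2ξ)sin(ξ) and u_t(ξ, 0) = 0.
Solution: Substitute u = exp(-2ξ)w.
Then u_ξ = exp(-2ξ)(w_ξ - 2w), u_ξξ = exp(-2ξ)(w_ξξ - 4w_ξ + 4w), u_tt = exp(-2ξ)w_tt; substituting and dividing by exp(-2ξ), the lower-order terms cancel: w_tt = 4w_ξξ (standard wave equation).
Data for w: w(ξ,0) = exp(2ξ)u(ξ,0) = sin(ξ); w_t(ξ,0) = exp(2ξ)u_t(ξ,0) = 0. The boundary conditions carry over: w(0,t) = w(π,t) = 0.
Separating variables: w = Σ [A_n cos(ω_n t) + B_n sin(ω_n t)] sin(nξ), ω_n = 2n. From ICs: A_1=1.
So w(ξ,t) = sin(ξ)cos(2t), and u(ξ,t) = exp(-2ξ)w(ξ,t).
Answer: u(ξ, t) = exp(-2ξ)sin(ξ)cos(2t)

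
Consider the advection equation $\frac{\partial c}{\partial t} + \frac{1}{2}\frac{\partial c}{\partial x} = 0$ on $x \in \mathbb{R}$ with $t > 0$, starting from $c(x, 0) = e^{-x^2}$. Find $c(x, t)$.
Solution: By characteristics ($dx/dt = 1/2$), $c(x,t) = f(x - \frac{1}{2}t)$ with $f = c( \cdot , 0)$.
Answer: $c(x, t) = e^{-(-t/2 + x)^2}$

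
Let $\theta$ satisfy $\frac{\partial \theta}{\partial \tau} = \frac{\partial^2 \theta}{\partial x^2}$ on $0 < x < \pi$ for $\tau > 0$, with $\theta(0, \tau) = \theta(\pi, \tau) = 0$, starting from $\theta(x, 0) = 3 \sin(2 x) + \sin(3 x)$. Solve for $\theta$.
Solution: Using separation of variables $\theta = X(x)G(\tau)$:
Eigenfunctions: $\sin(nx)$, $n = 1, 2, 3, \ldots$
General solution: $\theta(x, \tau) = \sum c_n \sin(nx) e^{-n^2 \tau}$
Matching $\theta(x,0) = 3 \sin(2 x) + \sin(3 x)$ term by term: $c_2=3, c_3=1$.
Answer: $\theta(x, \tau) = 3 e^{-4 \tau} \sin(2 x) + e^{-9 \tau} \sin(3 x)$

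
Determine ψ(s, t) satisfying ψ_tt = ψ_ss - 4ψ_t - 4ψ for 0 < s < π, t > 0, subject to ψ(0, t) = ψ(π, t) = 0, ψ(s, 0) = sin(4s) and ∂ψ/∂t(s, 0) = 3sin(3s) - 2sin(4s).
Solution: Substitute ψ = exp(-2t)u.
Then ψ_t = exp(-2t)(u_t - 2u), ψ_tt = exp(-2t)(u_tt - 4u_t + 4u), ψ_ss = exp(-2t)u_ss; substituting and dividing by exp(-2t), the lower-order terms cancel: u_tt = u_ss (standard wave equation).
Data for u: u(s,0) = ψ(s,0) = sin(4s); u_t(s,0) = ψ_t(s,0) + 2ψ(s,0) = 3sin(3s). The boundary conditions carry over: u(0,t) = u(π,t) = 0.
Separating variables: u = Σ [A_n cos(ω_n t) + B_n sin(ω_n t)] sin(ns), ω_n = n. From ICs (B_n = velocity coefficient / ω_n): A_4=1, B_3=1.
So u(s,t) = sin(3s)sin(3t) + sin(4s)cos(4t), and ψ(s,t) = exp(-2t)u(s,t).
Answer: ψ(s, t) = exp(-2t)sin(3s)sin(3t) + exp(-2t)sin(4s)cos(4t)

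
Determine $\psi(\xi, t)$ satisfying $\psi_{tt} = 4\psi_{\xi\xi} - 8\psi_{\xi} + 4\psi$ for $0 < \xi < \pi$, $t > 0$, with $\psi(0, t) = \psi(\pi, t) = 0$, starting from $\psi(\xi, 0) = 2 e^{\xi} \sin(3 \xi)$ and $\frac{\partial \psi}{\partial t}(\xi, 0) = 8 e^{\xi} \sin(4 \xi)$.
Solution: Substitute $\psi = e^{\xi}u$.
Then $\psi_{\xi} = e^{\xi}(u_{\xi} + u)$, $\psi_{\xi\xi} = e^{\xi}(u_{\xi\xi} + 2u_{\xi} + u)$, $\psi_{tt} = e^{\xi}u_{tt}$; substituting and dividing by $e^{\xi}$, the lower-order terms cancel: $u_{tt} = 4u_{\xi\xi}$ (standard wave equation).
Data for $u$: $u(\xi,0) = e^{-\xi}\psi(\xi,0) = 2 \sin(3 \xi)$; $u_t(\xi,0) = e^{-\xi}\psi_t(\xi,0) = 8 \sin(4 \xi)$. The boundary conditions carry over: $u(0,t) = u(\pi,t) = 0$.
Separating variables: $u = \sum [A_n \cos(\omega_n t) + B_n \sin(\omega_n t)] \sin(n\xi)$, $\omega_n = 2n$. From ICs ($B_n$ = velocity coefficient / $\omega_n$): $A_3=2, B_4=1$.
So $u(\xi,t) = \sin(8 t) \sin(4 \xi) + 2 \sin(3 \xi) \cos(6 t)$, and $\psi(\xi,t) = e^{\xi}u(\xi,t)$.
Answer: $\psi(\xi, t) = 2 e^{\xi} \sin(3 \xi) \cos(6 t) + e^{\xi} \sin(4 \xi) \sin(8 t)$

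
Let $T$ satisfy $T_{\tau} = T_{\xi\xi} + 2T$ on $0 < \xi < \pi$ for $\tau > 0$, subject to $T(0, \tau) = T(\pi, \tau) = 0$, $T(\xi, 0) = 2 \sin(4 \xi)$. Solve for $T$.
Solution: Substitute $T = e^{2\tau}u$, i.e. $u = e^{-2\tau}T$.
By the product rule, $T_{\tau} = e^{2\tau}(u_{\tau} + 2u)$, $T_{\xi\xi} = e^{2\tau}u_{\xi\xi}$.
Substituting into the PDE and dividing by $e^{2\tau}$: $u_{\tau} + 2u = u_{\xi\xi} + 2u$.
The lower-order terms cancel, leaving the standard heat equation $u_{\tau} = u_{\xi\xi}$.
Initial data for $u$: $u(\xi,0) = T(\xi,0) = 2 \sin(4 \xi)$. The boundary conditions carry over: $u(0,\tau) = u(\pi,\tau) = 0$.
Solve for $u$:
  Using separation of variables $u = X(\xi)G(\tau)$:
  Eigenfunctions: $\sin(n\xi)$, $n = 1, 2, 3, \ldots$
  General solution: $u(\xi, \tau) = \sum c_n \sin(n\xi) e^{-n^2 \tau}$
  Matching $u(\xi,0) = 2 \sin(4 \xi)$ term by term: $c_4=2$.
Hence $u(\xi,\tau) = 2 e^{-16 \tau} \sin(4 \xi)$.
Transform back: $T(\xi,\tau) = e^{2\tau}u(\xi,\tau)$.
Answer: $T(\xi, \tau) = 2 e^{-14 \tau} \sin(4 \xi)$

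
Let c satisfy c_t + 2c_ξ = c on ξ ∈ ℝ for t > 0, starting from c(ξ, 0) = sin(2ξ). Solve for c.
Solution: Substitute c = exp(t)u, i.e. u = exp(-t)c.
By the product rule, c_t = exp(t)(u_t + u), c_ξ = exp(t)u_ξ.
Substituting into the PDE and dividing by exp(t): u_t + u + 2u_ξ = u.
The lower-order terms cancel, leaving the standard advection equation u_t + 2u_ξ = 0.
Initial data for u: u(ξ,0) = c(ξ,0) = sin(2ξ).
Solve for u:
  By method of characteristics (waves move right with speed 2):
  Along characteristics ξ - 2t = const, u is constant, so u(ξ,t) = f(ξ - 2t) with f = u(·, 0).
Hence u(ξ,t) = -sin(4t - 2ξ).
Transform back: c(ξ,t) = exp(t)u(ξ,t).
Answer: c(ξ, t) = -exp(t)sin(4t - 2ξ)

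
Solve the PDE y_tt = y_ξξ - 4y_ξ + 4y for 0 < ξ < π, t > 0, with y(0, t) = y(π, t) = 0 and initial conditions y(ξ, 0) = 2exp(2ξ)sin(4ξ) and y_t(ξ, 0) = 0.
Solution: Substitute y = exp(2ξ)u.
Then y_ξ = exp(2ξ)(u_ξ + 2u), y_ξξ = exp(2ξ)(u_ξξ + 4u_ξ + 4u), y_tt = exp(2ξ)u_tt; substituting and dividing by exp(2ξ), the lower-order terms cancel: u_tt = u_ξξ (standard wave equation).
Data for u: u(ξ,0) = exp(-2ξ)y(ξ,0) = 2sin(4ξ); u_t(ξ,0) = exp(-2ξ)y_t(ξ,0) = 0. The boundary conditions carry over: u(0,t) = u(π,t) = 0.
Separating variables: u = Σ [A_n cos(ω_n t) + B_n sin(ω_n t)] sin(nξ), ω_n = n. From ICs: A_4=2.
So u(ξ,t) = 2sin(4ξ)cos(4t), and y(ξ,t) = exp(2ξ)u(ξ,t).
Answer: y(ξ, t) = 2exp(2ξ)sin(4ξ)cos(4t)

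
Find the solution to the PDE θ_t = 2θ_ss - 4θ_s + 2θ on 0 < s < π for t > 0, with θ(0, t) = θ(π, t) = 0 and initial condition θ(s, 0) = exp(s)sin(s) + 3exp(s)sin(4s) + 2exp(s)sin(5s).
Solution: Substitute θ = exp(s)u, i.e. u = exp(-s)θ.
By the product rule, θ_s = exp(s)(u_s + u), θ_ss = exp(s)(u_ss + 2u_s + u), θ_t = exp(s)u_t.
Substituting into the PDE and dividing by exp(s): u_t = 2(u_ss + 2u_s + u) - 4(u_s + u) + 2u.
The lower-order terms cancel, leaving the standard heat equation u_t = 2u_ss.
Initial data for u: u(s,0) = exp(-s)θ(s,0) = sin(s) + 3sin(4s) + 2sin(5s). The boundary conditions carry over: u(0,t) = u(π,t) = 0.
Solve for u:
  Using separation of variables u = X(s)G(t):
  Eigenfunctions: sin(ns), n = 1, 2, 3, ...
  General solution: u(s, t) = Σ c_n sin(ns) exp(-2n² t)
  Matching u(s,0) = sin(s) + 3sin(4s) + 2sin(5s) term by term: c_1=1, c_4=3, c_5=2.
Hence u(s,t) = exp(-2t)sin(s) + 3exp(-32t)sin(4s) + 2exp(-50t)sin(5s).
Transform back: θ(s,t) = exp(s)u(s,t).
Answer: θ(s, t) = exp(s)exp(-2t)sin(s) + 3exp(s)exp(-32t)sin(4s) + 2exp(s)exp(-50t)sin(5s)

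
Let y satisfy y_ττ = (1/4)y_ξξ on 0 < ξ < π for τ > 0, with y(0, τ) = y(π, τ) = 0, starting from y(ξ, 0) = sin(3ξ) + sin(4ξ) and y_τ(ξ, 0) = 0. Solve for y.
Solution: Using separation of variables y = X(ξ)T(τ):
Eigenfunctions: sin(nξ), n = 1, 2, 3, ...
General solution: y(ξ, τ) = Σ [A_n cos(n τ/2) + B_n sin(n τ/2)] sin(nξ)
From y(ξ,0) = sin(3ξ) + sin(4ξ): A_3=1, A_4=1. From y_τ(ξ,0) = 0: all B_n = 0.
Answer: y(ξ, τ) = sin(3ξ)cos(3τ/2) + sin(4ξ)cos(2τ)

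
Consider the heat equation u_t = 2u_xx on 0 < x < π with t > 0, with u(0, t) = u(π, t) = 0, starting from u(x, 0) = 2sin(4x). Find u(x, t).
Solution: Separating variables: u = Σ c_n exp(-2n²t) sin(nx). From u(x,0) = 2sin(4x): c_4=2.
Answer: u(x, t) = 2exp(-32t)sin(4x)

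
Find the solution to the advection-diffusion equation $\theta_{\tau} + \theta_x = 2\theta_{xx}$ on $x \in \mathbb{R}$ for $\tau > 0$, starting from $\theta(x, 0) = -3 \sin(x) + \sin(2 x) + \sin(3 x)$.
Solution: Change to a moving frame: let $\eta = x - \tau$, $\sigma = \tau$ and write $\theta(x,\tau) = u(\eta,\sigma)$.
By the chain rule $\theta_{\tau} = u_{\sigma} - u_{\eta}$, $\theta_x = u_{\eta}$, $\theta_{xx} = u_{\eta\eta}$.
Then $\theta_{\tau} + \theta_x = u_{\sigma}$: the advection term cancels and the PDE becomes the heat equation $u_{\sigma} = 2u_{\eta\eta}$ on $\eta \in \mathbb{R}$.
Initial data: $u(\eta,0) = \theta(\eta,0) = -3 \sin(\eta) + \sin(2 \eta) + \sin(3 \eta)$.
On $\eta \in \mathbb{R}$ each mode satisfies $(\sin(n\eta))'' = -n^2 \sin(n\eta)$, so $e^{-2n^2\sigma} \sin(n\eta)$ solves the heat equation; by superposition $u(\eta,\sigma) = \sum c_n e^{-2n^2\sigma} \sin(n\eta)$.
Reading off the coefficients: $c_1=-3, c_2=1, c_3=1$, so $u(\eta,\sigma) = -3 e^{-2 \sigma} \sin(\eta) + e^{-8 \sigma} \sin(2 \eta) + e^{-18 \sigma} \sin(3 \eta)$.
Substituting back $\eta = x - \tau$, $\sigma = \tau$: $\theta(x,\tau) = u(x - \tau, \tau)$.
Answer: $\theta(x, \tau) = 3 e^{-2 \tau} \sin(\tau - x) -  e^{-8 \tau} \sin(2 \tau - 2 x) -  e^{-18 \tau} \sin(3 \tau - 3 x)$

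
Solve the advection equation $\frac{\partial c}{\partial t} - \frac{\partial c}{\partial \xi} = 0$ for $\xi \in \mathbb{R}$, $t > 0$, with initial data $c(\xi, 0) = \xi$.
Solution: By characteristics ($d\xi/dt = -1$), $c(\xi,t) = f(\xi + t)$ with $f = c( \cdot , 0)$.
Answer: $c(\xi, t) = \xi + t$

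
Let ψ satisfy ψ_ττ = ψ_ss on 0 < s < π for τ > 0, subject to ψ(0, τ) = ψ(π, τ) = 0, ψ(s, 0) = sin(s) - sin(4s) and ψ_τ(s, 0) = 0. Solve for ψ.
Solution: Using separation of variables ψ = X(s)T(τ):
Eigenfunctions: sin(ns), n = 1, 2, 3, ...
General solution: ψ(s, τ) = Σ [A_n cos(n τ) + B_n sin(n τ)] sin(ns)
From ψ(s,0) = sin(s) - sin(4s): A_1=1, A_4=-1. From ψ_τ(s,0) = 0: all B_n = 0.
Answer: ψ(s, τ) = sin(s)cos(τ) - sin(4s)cos(4τ)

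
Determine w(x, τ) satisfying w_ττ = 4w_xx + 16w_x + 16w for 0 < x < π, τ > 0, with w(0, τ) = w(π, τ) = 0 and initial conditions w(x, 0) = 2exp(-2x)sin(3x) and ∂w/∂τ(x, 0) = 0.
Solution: Substitute w = exp(-2x)u.
Then w_x = exp(-2x)(u_x - 2u), w_xx = exp(-2x)(u_xx - 4u_x + 4u), w_ττ = exp(-2x)u_ττ; substituting and dividing by exp(-2x), the lower-order terms cancel: u_ττ = 4u_xx (standard wave equation).
Data for u: u(x,0) = exp(2x)w(x,0) = 2sin(3x); u_τ(x,0) = exp(2x)w_τ(x,0) = 0. The boundary conditions carry over: u(0,τ) = u(π,τ) = 0.
Separating variables: u = Σ [A_n cos(ω_n τ) + B_n sin(ω_n τ)] sin(nx), ω_n = 2n. From ICs: A_3=2.
So u(x,τ) = 2sin(3x)cos(6τ), and w(x,τ) = exp(-2x)u(x,τ).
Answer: w(x, τ) = 2exp(-2x)sin(3x)cos(6τ)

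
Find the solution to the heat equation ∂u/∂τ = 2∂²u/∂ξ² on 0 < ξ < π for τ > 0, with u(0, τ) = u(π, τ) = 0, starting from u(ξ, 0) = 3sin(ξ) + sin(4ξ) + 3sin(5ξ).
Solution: Using separation of variables u = X(ξ)T(τ):
Eigenfunctions: sin(nξ), n = 1, 2, 3, ...
General solution: u(ξ, τ) = Σ c_n sin(nξ) exp(-2n² τ)
Matching u(ξ,0) = 3sin(ξ) + sin(4ξ) + 3sin(5ξ) term by term: c_1=3, c_4=1, c_5=3.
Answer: u(ξ, τ) = 3exp(-2τ)sin(ξ) + exp(-32τ)sin(4ξ) + 3exp(-50τ)sin(5ξ)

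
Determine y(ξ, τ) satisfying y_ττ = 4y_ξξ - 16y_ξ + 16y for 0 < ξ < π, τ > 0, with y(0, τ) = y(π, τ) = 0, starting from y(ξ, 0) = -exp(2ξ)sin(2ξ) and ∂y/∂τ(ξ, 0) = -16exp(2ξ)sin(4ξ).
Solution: Substitute y = exp(2ξ)u, i.e. u = exp(-2ξ)y.
By the product rule, y_ξ = exp(2ξ)(u_ξ + 2u), y_ξξ = exp(2ξ)(u_ξξ + 4u_ξ + 4u), y_ττ = exp(2ξ)u_ττ.
Substituting into the PDE and dividing by exp(2ξ): u_ττ = 4(u_ξξ + 4u_ξ + 4u) - 16(u_ξ + 2u) + 16u.
The lower-order terms cancel, leaving the standard wave equation u_ττ = 4u_ξξ.
Initial data for u: u(ξ,0) = exp(-2ξ)y(ξ,0) = -sin(2ξ); u_τ(ξ,0) = exp(-2ξ)y_τ(ξ,0) = -16sin(4ξ). The boundary conditions carry over: u(0,τ) = u(π,τ) = 0.
Solve for u:
  Using separation of variables u = X(ξ)T(τ):
  Eigenfunctions: sin(nξ), n = 1, 2, 3, ...
  General solution: u(ξ, τ) = Σ [A_n cos(2n τ) + B_n sin(2n τ)] sin(nξ)
  From u(ξ,0) = -sin(2ξ): A_2=-1. From u_τ(ξ,0) = -16sin(4ξ), using u_τ(ξ,0) = Σ ω_n B_n sin(nξ) with ω_n = 2n: B_4 = (-16)/8 = -2.
Hence u(ξ,τ) = -sin(2ξ)cos(4τ) - 2sin(4ξ)sin(8τ).
Transform back: y(ξ,τ) = exp(2ξ)u(ξ,τ).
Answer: y(ξ, τ) = -exp(2ξ)sin(2ξ)cos(4τ) - 2exp(2ξ)sin(4ξ)sin(8τ)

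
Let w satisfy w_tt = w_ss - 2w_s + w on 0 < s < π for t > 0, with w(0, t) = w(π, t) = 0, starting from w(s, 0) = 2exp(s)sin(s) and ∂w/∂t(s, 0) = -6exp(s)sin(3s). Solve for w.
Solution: Substitute w = exp(s)u, i.e. u = exp(-s)w.
By the product rule, w_s = exp(s)(u_s + u), w_ss = exp(s)(u_ss + 2u_s + u), w_tt = exp(s)u_tt.
Substituting into the PDE and dividing by exp(s): u_tt = (u_ss + 2u_s + u) - 2(u_s + u) + u.
The lower-order terms cancel, leaving the standard wave equation u_tt = u_ss.
Initial data for u: u(s,0) = exp(-s)w(s,0) = 2sin(s); u_t(s,0) = exp(-s)w_t(s,0) = -6sin(3s). The boundary conditions carry over: u(0,t) = u(π,t) = 0.
Solve for u:
  Using separation of variables u = X(s)T(t):
  Eigenfunctions: sin(ns), n = 1, 2, 3, ...
  General solution: u(s, t) = Σ [A_n cos(n t) + B_n sin(n t)] sin(ns)
  From u(s,0) = 2sin(s): A_1=2. From u_t(s,0) = -6sin(3s), using u_t(s,0) = Σ ω_n B_n sin(ns) with ω_n = n: B_3 = (-6)/3 = -2.
Hence u(s,t) = 2sin(s)cos(t) - 2sin(3s)sin(3t).
Transform back: w(s,t) = exp(s)u(s,t).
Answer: w(s, t) = 2exp(s)sin(s)cos(t) - 2exp(s)sin(3s)sin(3t)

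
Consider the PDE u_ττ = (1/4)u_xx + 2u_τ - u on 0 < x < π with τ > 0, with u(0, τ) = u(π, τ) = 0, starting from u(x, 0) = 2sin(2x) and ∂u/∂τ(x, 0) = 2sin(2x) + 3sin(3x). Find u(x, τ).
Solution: Substitute u = exp(τ)w.
Then u_τ = exp(τ)(w_τ + w), u_ττ = exp(τ)(w_ττ + 2w_τ + w), u_xx = exp(τ)w_xx; substituting and dividing by exp(τ), the lower-order terms cancel: w_ττ = (1/4)w_xx (standard wave equation).
Data for w: w(x,0) = u(x,0) = 2sin(2x); w_τ(x,0) = u_τ(x,0) - u(x,0) = 3sin(3x). The boundary conditions carry over: w(0,τ) = w(π,τ) = 0.
Separating variables: w = Σ [A_n cos(ω_n τ) + B_n sin(ω_n τ)] sin(nx), ω_n = n/2. From ICs (B_n = velocity coefficient / ω_n): A_2=2, B_3=2.
So w(x,τ) = 2sin(2x)cos(τ) + 2sin(3x)sin(3τ/2), and u(x,τ) = exp(τ)w(x,τ).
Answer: u(x, τ) = 2exp(τ)sin(2x)cos(τ) + 2exp(τ)sin(3x)sin(3τ/2)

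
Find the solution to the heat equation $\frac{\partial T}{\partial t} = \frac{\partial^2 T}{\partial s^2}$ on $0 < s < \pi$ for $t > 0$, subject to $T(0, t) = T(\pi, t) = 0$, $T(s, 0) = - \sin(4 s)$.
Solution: Separating variables: $T = \sum c_n e^{-n^2t} \sin(ns)$. From $T(s,0) = - \sin(4 s)$: $c_4=-1$.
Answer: $T(s, t) = - e^{-16 t} \sin(4 s)$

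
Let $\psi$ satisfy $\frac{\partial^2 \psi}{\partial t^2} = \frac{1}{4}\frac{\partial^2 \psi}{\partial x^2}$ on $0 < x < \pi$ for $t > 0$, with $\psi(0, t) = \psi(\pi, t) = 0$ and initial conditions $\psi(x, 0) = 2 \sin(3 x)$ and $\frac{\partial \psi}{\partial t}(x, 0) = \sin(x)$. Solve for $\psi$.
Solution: Using separation of variables $\psi = X(x)T(t)$:
Eigenfunctions: $\sin(nx)$, $n = 1, 2, 3, \ldots$
General solution: $\psi(x, t) = \sum [A_n \cos(n t/2) + B_n \sin(n t/2)] \sin(nx)$
From $\psi(x,0) = 2 \sin(3 x)$: $A_3=2$. From $\psi_t(x,0) = \sin(x)$, using $\psi_t(x,0) = \sum \omega_n B_n \sin(nx)$ with $\omega_n = n/2$: $B_1 = 1/(1/2) = 2$.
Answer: $\psi(x, t) = 2 \sin(t/2) \sin(x) + 2 \sin(3 x) \cos(3 t/2)$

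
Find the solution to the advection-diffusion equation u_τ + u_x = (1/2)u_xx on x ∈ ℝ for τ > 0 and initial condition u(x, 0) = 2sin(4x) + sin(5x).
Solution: Change to a moving frame: let η = x - τ, σ = τ and write u(x,τ) = w(η,σ).
By the chain rule u_τ = w_σ - w_η, u_x = w_η, u_xx = w_ηη.
Then u_τ + u_x = w_σ: the advection term cancels and the PDE becomes the heat equation w_σ = (1/2)w_ηη on η ∈ ℝ.
Initial data: w(η,0) = u(η,0) = 2sin(4η) + sin(5η).
On η ∈ ℝ each mode satisfies (sin(nη))″ = -n² sin(nη), so exp(-n²σ/2) sin(nη) solves the heat equation; by superposition w(η,σ) = Σ c_n exp(-n²σ/2) sin(nη).
Reading off the coefficients: c_4=2, c_5=1, so w(η,σ) = 2exp(-8σ)sin(4η) + exp(-25σ/2)sin(5η).
Substituting back η = x - τ, σ = τ: u(x,τ) = w(x - τ, τ).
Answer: u(x, τ) = 2exp(-8τ)sin(4x - 4τ) + exp(-25τ/2)sin(5x - 5τ)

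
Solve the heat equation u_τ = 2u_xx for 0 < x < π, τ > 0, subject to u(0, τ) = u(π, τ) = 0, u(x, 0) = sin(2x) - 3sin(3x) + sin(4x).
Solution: Separating variables: u = Σ c_n exp(-2n²τ) sin(nx). From u(x,0) = sin(2x) - 3sin(3x) + sin(4x): c_2=1, c_3=-3, c_4=1.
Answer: u(x, τ) = exp(-8τ)sin(2x) - 3exp(-18τ)sin(3x) + exp(-32τ)sin(4x)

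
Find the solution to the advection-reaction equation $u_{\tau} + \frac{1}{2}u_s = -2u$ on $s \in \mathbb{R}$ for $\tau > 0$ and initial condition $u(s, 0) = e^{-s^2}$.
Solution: Substitute $u = e^{-2\tau}w$, i.e. $w = e^{2\tau}u$.
By the product rule, $u_{\tau} = e^{-2\tau}(w_{\tau} - 2w)$, $u_s = e^{-2\tau}w_s$.
Substituting into the PDE and dividing by $e^{-2\tau}$: $w_{\tau} - 2w + \frac{1}{2}w_s = -2w$.
The lower-order terms cancel, leaving the standard advection equation $w_{\tau} + \frac{1}{2}w_s = 0$.
Initial data for $w$: $w(s,0) = u(s,0) = e^{-s^2}$.
Solve for $w$:
  By method of characteristics (waves move right with speed 1/2):
  Along characteristics $s - \frac{1}{2}\tau =$ const, $w$ is constant, so $w(s,\tau) = f(s - \frac{1}{2}\tau)$ with $f = w( \cdot , 0)$.
Hence $w(s,\tau) = e^{-(s - \tau/2)^2}$.
Transform back: $u(s,\tau) = e^{-2\tau}w(s,\tau)$.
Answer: $u(s, \tau) = e^{-2 \tau} e^{-(-\tau/2 + s)^2}$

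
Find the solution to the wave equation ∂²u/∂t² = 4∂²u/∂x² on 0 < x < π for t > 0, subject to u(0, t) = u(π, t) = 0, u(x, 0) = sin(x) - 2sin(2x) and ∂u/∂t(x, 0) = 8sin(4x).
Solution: Separating variables: u = Σ [A_n cos(ω_n t) + B_n sin(ω_n t)] sin(nx), ω_n = 2n. From ICs (B_n = velocity coefficient / ω_n): A_1=1, A_2=-2, B_4=1.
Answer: u(x, t) = sin(8t)sin(4x) + sin(x)cos(2t) - 2sin(2x)cos(4t)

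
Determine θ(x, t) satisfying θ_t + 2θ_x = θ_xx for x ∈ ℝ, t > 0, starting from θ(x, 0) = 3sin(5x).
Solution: Change to a moving frame: let η = x - 2t, σ = t and write θ(x,t) = u(η,σ).
By the chain rule θ_t = u_σ - 2u_η, θ_x = u_η, θ_xx = u_ηη.
Then θ_t + 2θ_x = u_σ: the advection term cancels and the PDE becomes the heat equation u_σ = u_ηη on η ∈ ℝ.
Initial data: u(η,0) = θ(η,0) = 3sin(5η).
On η ∈ ℝ each mode satisfies (sin(nη))″ = -n² sin(nη), so exp(-n²σ) sin(nη) solves the heat equation; by superposition u(η,σ) = Σ c_n exp(-n²σ) sin(nη).
Reading off the coefficients: c_5=3, so u(η,σ) = 3exp(-25σ)sin(5η).
Substituting back η = x - 2t, σ = t: θ(x,t) = u(x - 2t, t).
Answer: θ(x, t) = -3exp(-25t)sin(10t - 5x)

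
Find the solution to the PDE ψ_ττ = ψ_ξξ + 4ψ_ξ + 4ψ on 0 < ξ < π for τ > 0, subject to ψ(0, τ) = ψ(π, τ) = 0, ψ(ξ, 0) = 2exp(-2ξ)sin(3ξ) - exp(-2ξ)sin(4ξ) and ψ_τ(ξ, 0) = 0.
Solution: Substitute ψ = exp(-2ξ)u.
Then ψ_ξ = exp(-2ξ)(u_ξ - 2u), ψ_ξξ = exp(-2ξ)(u_ξξ - 4u_ξ + 4u), ψ_ττ = exp(-2ξ)u_ττ; substituting and dividing by exp(-2ξ), the lower-order terms cancel: u_ττ = u_ξξ (standard wave equation).
Data for u: u(ξ,0) = exp(2ξ)ψ(ξ,0) = 2sin(3ξ) - sin(4ξ); u_τ(ξ,0) = exp(2ξ)ψ_τ(ξ,0) = 0. The boundary conditions carry over: u(0,τ) = u(π,τ) = 0.
Separating variables: u = Σ [A_n cos(ω_n τ) + B_n sin(ω_n τ)] sin(nξ), ω_n = n. From ICs: A_3=2, A_4=-1.
So u(ξ,τ) = 2sin(3ξ)cos(3τ) - sin(4ξ)cos(4τ), and ψ(ξ,τ) = exp(-2ξ)u(ξ,τ).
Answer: ψ(ξ, τ) = 2exp(-2ξ)sin(3ξ)cos(3τ) - exp(-2ξ)sin(4ξ)cos(4τ)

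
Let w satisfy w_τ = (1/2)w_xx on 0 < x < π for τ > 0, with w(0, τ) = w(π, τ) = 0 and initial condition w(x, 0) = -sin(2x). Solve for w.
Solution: Using separation of variables w = X(x)T(τ):
Eigenfunctions: sin(nx), n = 1, 2, 3, ...
General solution: w(x, τ) = Σ c_n sin(nx) exp(-n² τ/2)
Matching w(x,0) = -sin(2x) term by term: c_2=-1.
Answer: w(x, τ) = -exp(-2τ)sin(2x)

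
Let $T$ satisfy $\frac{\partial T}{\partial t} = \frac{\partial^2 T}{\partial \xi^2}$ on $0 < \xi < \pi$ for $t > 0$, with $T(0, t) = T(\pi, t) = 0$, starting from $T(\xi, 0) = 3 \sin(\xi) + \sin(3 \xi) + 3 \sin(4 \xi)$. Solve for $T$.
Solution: Using separation of variables $T = X(\xi)G(t)$:
Eigenfunctions: $\sin(n\xi)$, $n = 1, 2, 3, \ldots$
General solution: $T(\xi, t) = \sum c_n \sin(n\xi) e^{-n^2 t}$
Matching $T(\xi,0) = 3 \sin(\xi) + \sin(3 \xi) + 3 \sin(4 \xi)$ term by term: $c_1=3, c_3=1, c_4=3$.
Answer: $T(\xi, t) = 3 e^{-t} \sin(\xi) + e^{-9 t} \sin(3 \xi) + 3 e^{-16 t} \sin(4 \xi)$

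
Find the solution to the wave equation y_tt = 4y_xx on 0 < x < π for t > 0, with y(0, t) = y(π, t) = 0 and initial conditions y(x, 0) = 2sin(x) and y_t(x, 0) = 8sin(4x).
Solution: Separating variables: y = Σ [A_n cos(ω_n t) + B_n sin(ω_n t)] sin(nx), ω_n = 2n. From ICs (B_n = velocity coefficient / ω_n): A_1=2, B_4=1.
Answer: y(x, t) = sin(8t)sin(4x) + 2sin(x)cos(2t)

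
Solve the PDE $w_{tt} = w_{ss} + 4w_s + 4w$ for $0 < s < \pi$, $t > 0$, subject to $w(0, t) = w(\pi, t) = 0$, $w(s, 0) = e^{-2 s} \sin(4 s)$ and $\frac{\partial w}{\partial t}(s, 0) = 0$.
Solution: Substitute $w = e^{-2s}u$.
Then $w_s = e^{-2s}(u_s - 2u)$, $w_{ss} = e^{-2s}(u_{ss} - 4u_s + 4u)$, $w_{tt} = e^{-2s}u_{tt}$; substituting and dividing by $e^{-2s}$, the lower-order terms cancel: $u_{tt} = u_{ss}$ (standard wave equation).
Data for $u$: $u(s,0) = e^{2s}w(s,0) = \sin(4 s)$; $u_t(s,0) = e^{2s}w_t(s,0) = 0$. The boundary conditions carry over: $u(0,t) = u(\pi,t) = 0$.
Separating variables: $u = \sum [A_n \cos(\omega_n t) + B_n \sin(\omega_n t)] \sin(ns)$, $\omega_n = n$. From ICs: $A_4=1$.
So $u(s,t) = \sin(4 s) \cos(4 t)$, and $w(s,t) = e^{-2s}u(s,t)$.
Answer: $w(s, t) = e^{-2 s} \sin(4 s) \cos(4 t)$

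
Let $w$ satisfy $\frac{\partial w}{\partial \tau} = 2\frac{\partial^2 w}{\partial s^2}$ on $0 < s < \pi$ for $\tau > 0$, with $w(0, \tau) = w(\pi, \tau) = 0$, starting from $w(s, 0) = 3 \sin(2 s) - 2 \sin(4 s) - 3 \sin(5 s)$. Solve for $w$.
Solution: Using separation of variables $w = X(s)T(\tau)$:
Eigenfunctions: $\sin(ns)$, $n = 1, 2, 3, \ldots$
General solution: $w(s, \tau) = \sum c_n \sin(ns) e^{-2n^2 \tau}$
Matching $w(s,0) = 3 \sin(2 s) - 2 \sin(4 s) - 3 \sin(5 s)$ term by term: $c_2=3, c_4=-2, c_5=-3$.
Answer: $w(s, \tau) = 3 e^{-8 \tau} \sin(2 s) - 2 e^{-32 \tau} \sin(4 s) - 3 e^{-50 \tau} \sin(5 s)$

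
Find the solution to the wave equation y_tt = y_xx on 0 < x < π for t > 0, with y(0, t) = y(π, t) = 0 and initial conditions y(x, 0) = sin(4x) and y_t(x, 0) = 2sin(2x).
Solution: Separating variables: y = Σ [A_n cos(ω_n t) + B_n sin(ω_n t)] sin(nx), ω_n = n. From ICs (B_n = velocity coefficient / ω_n): A_4=1, B_2=1.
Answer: y(x, t) = sin(2t)sin(2x) + sin(4x)cos(4t)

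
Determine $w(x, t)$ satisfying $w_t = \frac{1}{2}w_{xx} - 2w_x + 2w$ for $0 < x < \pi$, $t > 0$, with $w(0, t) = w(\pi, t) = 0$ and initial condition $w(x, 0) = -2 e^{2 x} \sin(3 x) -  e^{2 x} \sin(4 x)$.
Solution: Substitute $w = e^{2x}u$, i.e. $u = e^{-2x}w$.
By the product rule, $w_x = e^{2x}(u_x + 2u)$, $w_{xx} = e^{2x}(u_{xx} + 4u_x + 4u)$, $w_t = e^{2x}u_t$.
Substituting into the PDE and dividing by $e^{2x}$: $u_t = \frac{1}{2}(u_{xx} + 4u_x + 4u) - 2(u_x + 2u) + 2u$.
The lower-order terms cancel, leaving the standard heat equation $u_t = \frac{1}{2}u_{xx}$.
Initial data for $u$: $u(x,0) = e^{-2x}w(x,0) = -2 \sin(3 x) - \sin(4 x)$. The boundary conditions carry over: $u(0,t) = u(\pi,t) = 0$.
Solve for $u$:
  Using separation of variables $u = X(x)T(t)$:
  Eigenfunctions: $\sin(nx)$, $n = 1, 2, 3, \ldots$
  General solution: $u(x, t) = \sum c_n \sin(nx) e^{-n^2 t/2}$
  Matching $u(x,0) = -2 \sin(3 x) - \sin(4 x)$ term by term: $c_3=-2, c_4=-1$.
Hence $u(x,t) = - e^{-8 t} \sin(4 x) - 2 e^{-9 t/2} \sin(3 x)$.
Transform back: $w(x,t) = e^{2x}u(x,t)$.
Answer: $w(x, t) = - e^{-8 t} e^{2 x} \sin(4 x) - 2 e^{-9 t/2} e^{2 x} \sin(3 x)$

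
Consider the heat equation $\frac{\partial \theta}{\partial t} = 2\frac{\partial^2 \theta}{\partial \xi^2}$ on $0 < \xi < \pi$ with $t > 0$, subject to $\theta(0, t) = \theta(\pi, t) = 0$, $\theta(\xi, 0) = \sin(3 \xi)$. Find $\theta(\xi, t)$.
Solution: Using separation of variables $\theta = X(\xi)G(t)$:
Eigenfunctions: $\sin(n\xi)$, $n = 1, 2, 3, \ldots$
General solution: $\theta(\xi, t) = \sum c_n \sin(n\xi) e^{-2n^2 t}$
Matching $\theta(\xi,0) = \sin(3 \xi)$ term by term: $c_3=1$.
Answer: $\theta(\xi, t) = e^{-18 t} \sin(3 \xi)$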